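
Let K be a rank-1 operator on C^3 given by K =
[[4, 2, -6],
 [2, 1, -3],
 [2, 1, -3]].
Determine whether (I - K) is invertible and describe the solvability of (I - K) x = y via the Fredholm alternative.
(I - K) is invertible (det(I - K) = -1 ≠ 0), so for every y in C^3 the equation (I - K) x = y has a unique solution.

K has rank 1, so it is an outer product K = u v^T: every row of K is a multiple of one row vector. Reading off the entries, u = (-2, -1, -1) and v = (-2, -1, 3) (row i of K equals u_i·v^T). A rank-one matrix u v^T satisfies K u = u (v·u) and kills the (2)-dimensional subspace v^⊥, so its characteristic polynomial is lambda^2 (lambda - v·u) with v·u = tr K = 2. Hence the eigenvalues of I - K are 1 (multiplicity 2) and 1 - (2) = -1, so det(I - K) = -1. (Direct check: I - K =
[[-3, -2, 6],
 [-2, 0, 3],
 [-2, -1, 4]]
has determinant -1.) The finite-dimensional Fredholm alternative says: either (I - K) is invertible, or ker(I - K) ≠ {0} and then range(I - K) = ker((I - K)^*)^⊥, with dim ker(I - K) = dim ker((I - K)^*). Since det(I - K) ≠ 0, 1 is not an eigenvalue of K and ker(I - K) = {0}, so we are in the first case: for every y there is a unique x = (I - K)^(-1) y. Explicitly, by the Sherman–Morrison formula, (I - u v^T)^(-1) = I + u v^T/(1 - v·u), i.e. (I - K)^(-1) = I - K.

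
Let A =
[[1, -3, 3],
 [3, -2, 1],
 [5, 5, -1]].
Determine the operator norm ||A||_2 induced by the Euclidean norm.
||A||_2 ≈ 7.4577 (= sqrt(largest eigenvalue of A^T A))

||A||_2 = sigma_max(A) = sqrt(lambda_max(A^T A)). Form the symmetric matrix M = A^T A =
[[35, 16, 1],
 [16, 38, -16],
 [1, -16, 11]].
Its characteristic polynomial (trace, sum of principal 2x2 minors, determinant of M give the coefficients) is
  p(λ) = det(λ I - M) = λ^3 - 84λ^2 + 1620λ - 2304.
No integer candidate from the rational root theorem (±divisors of 2304) is a root, so the roots are irrational. The cubic discriminant is Δ = 1549476864 > 0, so there are three distinct real roots. p(1) = -767 and p(2) = 608 have opposite signs, so a root lies in (1, 2); Newton's method refines it to λ ≈ 1.5435. p(26) = 608 and p(27) = -117 have opposite signs, so a root lies in (26, 27); Newton's method refines it to λ ≈ 26.8394. p(55) = -929 and p(56) = 608 have opposite signs, so a root lies in (55, 56); Newton's method refines it to λ ≈ 55.6171. Check (Vieta): the three roots sum to 84, matching tr M = 84.
So the eigenvalues of A^T A are ≈ 1.5435, 26.8394, 55.6171 (all ≥ 0, as they must be for A^T A). The largest is λ_max ≈ 55.6171, hence ||A||_2 = sqrt(λ_max) ≈ 7.4577.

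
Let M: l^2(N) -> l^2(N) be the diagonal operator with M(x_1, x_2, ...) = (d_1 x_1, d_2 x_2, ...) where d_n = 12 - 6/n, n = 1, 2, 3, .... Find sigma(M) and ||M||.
sigma(M) = {12 - 6/n : n ≥ 1} ∪ {12}; ||M|| = 12

A bounded diagonal operator on l^2 with diagonal entries d_n has spectrum equal to the closure of {d_n : n ≥ 1}: every d_n is an eigenvalue (with eigenvector e_n), so {d_n} ⊂ sigma(M); the spectrum is closed, so its closure is too; and for lambda not in the closure, (M - lambda I) has bounded inverse (the diagonal entries 1/(d_n - lambda) are bounded). For our sequence d_n = 12 - 6/n, n = 1, 2, 3, ...:
  - {d_n} = {12 - 6/n : n ≥ 1}; the only limit point is 12
  - closure = {12 - 6/n : n ≥ 1} ∪ {12}
For the norm: a diagonal operator has ||M|| = sup_n |d_n|. Here d_n = 12 - 6/n increases monotonically from d_1 = 6 toward 12, with all terms in [6, 12); so sup_n |d_n| = 12 (the supremum is the limit, not attained). So ||M|| = 12.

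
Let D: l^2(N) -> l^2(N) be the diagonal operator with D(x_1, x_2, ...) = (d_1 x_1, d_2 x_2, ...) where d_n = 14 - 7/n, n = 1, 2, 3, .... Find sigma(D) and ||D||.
sigma(D) = {14 - 7/n : n ≥ 1} ∪ {14}; ||D|| = 14

A bounded diagonal operator on l^2 with diagonal entries d_n has spectrum equal to the closure of {d_n : n ≥ 1}: every d_n is an eigenvalue (with eigenvector e_n), so {d_n} ⊂ sigma(D); the spectrum is closed, so its closure is too; and for lambda not in the closure, (D - lambda I) has bounded inverse (the diagonal entries 1/(d_n - lambda) are bounded). For our sequence d_n = 14 - 7/n, n = 1, 2, 3, ...:
  - {d_n} = {14 - 7/n : n ≥ 1}; the only limit point is 14
  - closure = {14 - 7/n : n ≥ 1} ∪ {14}
For the norm: a diagonal operator has ||D|| = sup_n |d_n|. Here d_n = 14 - 7/n increases monotonically from d_1 = 7 toward 14, with all terms in [7, 14); so sup_n |d_n| = 14 (the supremum is the limit, not attained). So ||D|| = 14.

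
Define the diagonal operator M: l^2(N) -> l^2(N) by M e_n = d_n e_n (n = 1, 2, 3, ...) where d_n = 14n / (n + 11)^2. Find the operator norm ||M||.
||M|| = 7/22 (attained at n = 11)

For M diagonal, ||M|| = sup_n |d_n|. Treat f(x) = 14x / (x + 11)^2 for real x > 0. By the quotient rule, f'(x) = 14(11 - x)/(x + 11)^3, which is positive for x < 11 and negative for x > 11. So f has a unique maximum at x = 11, and since 11 is a positive integer, the supremum over n ≥ 1 is attained at n = 11: d_11 = 14·11/(11 + 11)^2 = 14·11/484 = 7/22. Hence ||M|| = 7/22.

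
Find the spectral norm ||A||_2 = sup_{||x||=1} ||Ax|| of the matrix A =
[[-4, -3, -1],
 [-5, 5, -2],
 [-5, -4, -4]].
||A||_2 ≈ 9.3387 (= sqrt(largest eigenvalue of A^T A))

||A||_2 = sigma_max(A) = sqrt(lambda_max(A^T A)). Form the symmetric matrix M = A^T A =
[[66, 7, 34],
 [7, 50, 9],
 [34, 9, 21]].
Its characteristic polynomial (trace, sum of principal 2x2 minors, determinant of M give the coefficients) is
  p(λ) = det(λ I - M) = λ^3 - 137λ^2 + 4450λ - 9409.
No integer candidate from the rational root theorem (±divisors of 9409) is a root, so the roots are irrational. The cubic discriminant is Δ = 23274433705 > 0, so there are three distinct real roots. p(2) = -1049 and p(3) = 2735 have opposite signs, so a root lies in (2, 3); Newton's method refines it to λ ≈ 2.2705. p(47) = 931 and p(48) = -865 have opposite signs, so a root lies in (47, 48); Newton's method refines it to λ ≈ 47.5176. p(87) = -709 and p(88) = 2735 have opposite signs, so a root lies in (87, 88); Newton's method refines it to λ ≈ 87.2119. Check (Vieta): the three roots sum to 137, matching tr M = 137.
So the eigenvalues of A^T A are ≈ 2.2705, 47.5176, 87.2119 (all ≥ 0, as they must be for A^T A). The largest is λ_max ≈ 87.2119, hence ||A||_2 = sqrt(λ_max) ≈ 9.3387.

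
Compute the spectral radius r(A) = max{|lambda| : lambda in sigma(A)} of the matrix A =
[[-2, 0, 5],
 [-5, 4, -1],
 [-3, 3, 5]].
r(A) ≈ 5.9293

The eigenvalues of A are the roots of its characteristic polynomial. With M = A (coefficients from the trace, the sum of principal 2x2 minors, and det A):
  p(λ) = det(λ I - M) = λ^3 - 7λ^2 + 20λ + 61.
No integer candidate from the rational root theorem (±divisors of 61) is a root, so the roots are irrational. The cubic discriminant is Δ = -182895 < 0, so there is one real root and a complex-conjugate pair. p(-2) = -15 and p(-1) = 33 have opposite signs, so a root lies in (-2, -1); Newton's method refines it to λ ≈ -1.7351. Dividing out (λ - (-1.7351)) leaves approximately λ^2 - 8.7351λ + 35.1563. For λ^2 - 8.7351λ + 35.1563 the discriminant is -64.3233. It is negative, so the remaining roots are the complex-conjugate pair λ ≈ 4.3676 ± 4.0101i. Their product equals the constant term, so |λ|^2 ≈ 35.1563 and |λ| ≈ 5.9293.
Thus the eigenvalues (to 4 decimals) are -1.7351 (modulus 1.7351); 4.3676 ± 4.0101i (modulus 5.9293). The spectral radius is the largest modulus: r(A) ≈ 5.9293. (Cross-check: r(A) ≤ ||A||_2 ≈ 8.9021; equality holds whenever A is normal, though it can also hold for some non-normal A.)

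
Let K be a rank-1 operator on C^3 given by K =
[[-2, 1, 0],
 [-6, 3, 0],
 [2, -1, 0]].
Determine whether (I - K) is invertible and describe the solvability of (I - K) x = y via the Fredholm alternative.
(I - K) is singular (det(I - K) = 0, i.e. 1 ∈ sigma(K)). (I - K) x = y is solvable iff y ⊥ ker((I - K)^*) = span{(-2, 1, 0)}, i.e. iff -2y_1 + y_2 = 0. When solvable, the solutions are x = y + c·(1, 3, -1), c arbitrary (ker(I - K) = span{(1, 3, -1)}, dimension 1).

K has rank 1, so it is an outer product K = u v^T: every row of K is a multiple of one row vector. Reading off the entries, u = (1, 3, -1) and v = (-2, 1, 0) (row i of K equals u_i·v^T). A rank-one matrix u v^T satisfies K u = u (v·u) and kills the (2)-dimensional subspace v^⊥, so its characteristic polynomial is lambda^2 (lambda - v·u) with v·u = tr K = 1. Hence the eigenvalues of I - K are 1 (multiplicity 2) and 1 - (1) = 0, so det(I - K) = 0. (Direct check: I - K =
[[3, -1, 0],
 [6, -2, 0],
 [-2, 1, 1]]
has determinant 0.) So 1 is an eigenvalue of K and (I - K) is not invertible. The finite-dimensional Fredholm alternative says: either (I - K) is invertible, or ker(I - K) ≠ {0} and then range(I - K) = ker((I - K)^*)^⊥, with dim ker(I - K) = dim ker((I - K)^*). We are in the second case, so we need both kernels. Kernel of I - K: (I - K) u = u - u (v·u) = u - u = 0, so ker(I - K) = span{u} = span{(1, 3, -1)} (it is exactly 1-dimensional because rank(I - K) = 2). Kernel of the adjoint: K is real, so (I - K)^* = I - K^T = I - v u^T, and (I - v u^T) v = v - v (u·v) = 0; hence ker((I - K)^*) = span{v} = span{(-2, 1, 0)}. Therefore (I - K) x = y is solvable iff <y, v> = 0, i.e. iff -2y_1 + y_2 = 0. When this holds, K y = u (v·y) = 0, so (I - K) y = y and x = y is a particular solution; the full solution set is the line x = y + c·u = y + c·(1, 3, -1), c ∈ C.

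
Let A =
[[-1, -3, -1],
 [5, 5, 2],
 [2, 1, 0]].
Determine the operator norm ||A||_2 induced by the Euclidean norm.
||A||_2 ≈ 8.2009 (= sqrt(largest eigenvalue of A^T A))

||A||_2 = sigma_max(A) = sqrt(lambda_max(A^T A)). Form the symmetric matrix M = A^T A =
[[30, 30, 11],
 [30, 35, 13],
 [11, 13, 5]].
Its characteristic polynomial (trace, sum of principal 2x2 minors, determinant of M give the coefficients) is
  p(λ) = det(λ I - M) = λ^3 - 70λ^2 + 185λ - 25.
No integer candidate from the rational root theorem (±divisors of 25) is a root, so the roots are irrational. The cubic discriminant is Δ = 113886625 > 0, so there are three distinct real roots. p(0) = -25 and p(1) = 91 have opposite signs, so a root lies in (0, 1); Newton's method refines it to λ ≈ 0.1428. p(2) = 73 and p(3) = -73 have opposite signs, so a root lies in (2, 3); Newton's method refines it to λ ≈ 2.6024. p(67) = -1097 and p(68) = 3307 have opposite signs, so a root lies in (67, 68); Newton's method refines it to λ ≈ 67.2548. Check (Vieta): the three roots sum to 70, matching tr M = 70.
So the eigenvalues of A^T A are ≈ 0.1428, 2.6024, 67.2548 (all ≥ 0, as they must be for A^T A). The largest is λ_max ≈ 67.2548, hence ||A||_2 = sqrt(λ_max) ≈ 8.2009.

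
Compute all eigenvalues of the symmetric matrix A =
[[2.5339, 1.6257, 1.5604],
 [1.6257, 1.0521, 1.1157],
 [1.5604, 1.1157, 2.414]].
sigma(A) ≈ {0, 1, 5}

A is real symmetric, so its spectrum consists of real eigenvalues. Expanding the characteristic polynomial of the displayed matrix gives
  det(λ I - A) = p(λ) = λ^3 + (-6)λ^2 + (5)λ + (0).
Solving p(λ) = 0 yields eigenvalues ≈ 0, 1, 5. (A is shown rounded to 4 decimals, so these recover the underlying integer eigenvalues to within that precision.)
Verification: the trace of A = 6 equals the sum of eigenvalues 6, and det(A) ≈ 0.0002 matches the eigenvalue product 0.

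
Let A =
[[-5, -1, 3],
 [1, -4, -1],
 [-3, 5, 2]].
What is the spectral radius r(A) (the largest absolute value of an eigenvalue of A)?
r(A) ≈ 3.6986

The eigenvalues of A are the roots of its characteristic polynomial. With M = A (coefficients from the trace, the sum of principal 2x2 minors, and det A):
  p(λ) = det(λ I - M) = λ^3 + 7λ^2 + 17λ + 7.
No integer candidate from the rational root theorem (±divisors of 7) is a root, so the roots are irrational. The cubic discriminant is Δ = -1424 < 0, so there is one real root and a complex-conjugate pair. p(-1) = -4 and p(0) = 7 have opposite signs, so a root lies in (-1, 0); Newton's method refines it to λ ≈ -0.5117. Dividing out (λ - (-0.5117)) leaves approximately λ^2 + 6.4883λ + 13.68. For λ^2 + 6.4883λ + 13.68 the discriminant is -12.6217. It is negative, so the remaining roots are the complex-conjugate pair λ ≈ -3.2442 ± 1.7764i. Their product equals the constant term, so |λ|^2 ≈ 13.68 and |λ| ≈ 3.6986.
Thus the eigenvalues (to 4 decimals) are -0.5117 (modulus 0.5117); -3.2442 ± 1.7764i (modulus 3.6986). The spectral radius is the largest modulus: r(A) ≈ 3.6986. (Cross-check: r(A) ≤ ||A||_2 ≈ 7.9687; equality holds whenever A is normal, though it can also hold for some non-normal A.)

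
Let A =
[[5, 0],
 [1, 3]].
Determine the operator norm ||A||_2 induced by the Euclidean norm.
||A||_2 = sqrt((35 + sqrt(325))/2) ≈ 5.1492 (= sqrt(largest eigenvalue of A^T A))

||A||_2 = sigma_max(A) = sqrt(lambda_max(A^T A)). Form the symmetric matrix M = A^T A =
[[26, 3],
 [3, 9]].
Its characteristic polynomial (trace, determinant of M give the coefficients) is
  p(λ) = det(λ I - M) = λ^2 - 35λ + 225.
For λ^2 - 35λ + 225 the discriminant is 325. It is nonnegative but not a perfect square, so the roots are real and irrational: λ = (35 ± sqrt(325))/2 ≈ 26.5139, 8.4861.
So the eigenvalues of A^T A are ≈ 8.4861, 26.5139 (all ≥ 0, as they must be for A^T A). The largest is λ_max = (35 + sqrt(325))/2 ≈ 26.5139, hence ||A||_2 = sqrt(λ_max) = sqrt((35 + sqrt(325))/2) ≈ 5.1492.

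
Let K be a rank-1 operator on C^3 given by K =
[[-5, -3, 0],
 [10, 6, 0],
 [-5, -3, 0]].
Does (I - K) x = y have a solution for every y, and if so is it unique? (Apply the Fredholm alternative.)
(I - K) is singular (det(I - K) = 0, i.e. 1 ∈ sigma(K)). (I - K) x = y is solvable iff y ⊥ ker((I - K)^*) = span{(-5, -3, 0)}, i.e. iff -5y_1 - 3y_2 = 0. When solvable, the solutions are x = y + c·(1, -2, 1), c arbitrary (ker(I - K) = span{(1, -2, 1)}, dimension 1).

K has rank 1, so it is an outer product K = u v^T: every row of K is a multiple of one row vector. Reading off the entries, u = (1, -2, 1) and v = (-5, -3, 0) (row i of K equals u_i·v^T). A rank-one matrix u v^T satisfies K u = u (v·u) and kills the (2)-dimensional subspace v^⊥, so its characteristic polynomial is lambda^2 (lambda - v·u) with v·u = tr K = 1. Hence the eigenvalues of I - K are 1 (multiplicity 2) and 1 - (1) = 0, so det(I - K) = 0. (Direct check: I - K =
[[6, 3, 0],
 [-10, -5, 0],
 [5, 3, 1]]
has determinant 0.) So 1 is an eigenvalue of K and (I - K) is not invertible. The finite-dimensional Fredholm alternative says: either (I - K) is invertible, or ker(I - K) ≠ {0} and then range(I - K) = ker((I - K)^*)^⊥, with dim ker(I - K) = dim ker((I - K)^*). We are in the second case, so we need both kernels. Kernel of I - K: (I - K) u = u - u (v·u) = u - u = 0, so ker(I - K) = span{u} = span{(1, -2, 1)} (it is exactly 1-dimensional because rank(I - K) = 2). Kernel of the adjoint: K is real, so (I - K)^* = I - K^T = I - v u^T, and (I - v u^T) v = v - v (u·v) = 0; hence ker((I - K)^*) = span{v} = span{(-5, -3, 0)}. Therefore (I - K) x = y is solvable iff <y, v> = 0, i.e. iff -5y_1 - 3y_2 = 0. When this holds, K y = u (v·y) = 0, so (I - K) y = y and x = y is a particular solution; the full solution set is the line x = y + c·u = y + c·(1, -2, 1), c ∈ C.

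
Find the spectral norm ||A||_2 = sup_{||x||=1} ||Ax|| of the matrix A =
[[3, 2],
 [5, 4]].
||A||_2 = sqrt((54 + sqrt(2900))/2) ≈ 7.3434 (= sqrt(largest eigenvalue of A^T A))

||A||_2 = sigma_max(A) = sqrt(lambda_max(A^T A)). Form the symmetric matrix M = A^T A =
[[34, 26],
 [26, 20]].
Its characteristic polynomial (trace, determinant of M give the coefficients) is
  p(λ) = det(λ I - M) = λ^2 - 54λ + 4.
For λ^2 - 54λ + 4 the discriminant is 2900. It is nonnegative but not a perfect square, so the roots are real and irrational: λ = (54 ± sqrt(2900))/2 ≈ 53.9258, 0.0742.
So the eigenvalues of A^T A are ≈ 0.0742, 53.9258 (all ≥ 0, as they must be for A^T A). The largest is λ_max = (54 + sqrt(2900))/2 ≈ 53.9258, hence ||A||_2 = sqrt(λ_max) = sqrt((54 + sqrt(2900))/2) ≈ 7.3434.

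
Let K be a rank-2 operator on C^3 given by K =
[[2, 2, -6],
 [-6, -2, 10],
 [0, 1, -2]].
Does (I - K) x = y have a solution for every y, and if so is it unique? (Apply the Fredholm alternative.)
(I - K) is invertible (det(I - K) = 1 ≠ 0), so for every y in C^3 the equation (I - K) x = y has a unique solution.

K has rank 2 and factors as K = U V^T = u1 v1^T + u2 v2^T with u1 = (-2, 2, -1), v1 = (0, -1, 2), u2 = (1, -3, 0), v2 = (2, 0, -2) (multiplying out reproduces the displayed K). The nonzero eigenvalues of U V^T coincide with those of the 2 x 2 matrix G = V^T U = [[v1·u1, v1·u2], [v2·u1, v2·u2]] = [[-4, 3], [-2, 2]], and by the Sylvester determinant identity det(I_3 - U V^T) = det(I_2 - V^T U) = det([[5, -3], [2, -1]]) = (5)(-1) - (-3)(2) = 1. (Direct check: I - K =
[[-1, -2, 6],
 [6, 3, -10],
 [0, -1, 3]]
has determinant 1.) The finite-dimensional Fredholm alternative says: either (I - K) is invertible, or ker(I - K) ≠ {0} and then range(I - K) = ker((I - K)^*)^⊥, with dim ker(I - K) = dim ker((I - K)^*). Since det(I - K) ≠ 0, 1 is not an eigenvalue of K and ker(I - K) = {0}, so we are in the first case: for every y there is a unique x = (I - K)^(-1) y. (Explicitly, by the Woodbury identity, (I - U V^T)^(-1) = I + U (I_2 - G)^(-1) V^T.)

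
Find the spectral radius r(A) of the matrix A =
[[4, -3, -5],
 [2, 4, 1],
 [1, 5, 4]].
r(A) ≈ 6.7328

The eigenvalues of A are the roots of its characteristic polynomial. With M = A (coefficients from the trace, the sum of principal 2x2 minors, and det A):
  p(λ) = det(λ I - M) = λ^3 - 12λ^2 + 54λ - 35.
No integer candidate from the rational root theorem (±divisors of 35) is a root, so the roots are irrational. The cubic discriminant is Δ = -76707 < 0, so there is one real root and a complex-conjugate pair. p(0) = -35 and p(1) = 8 have opposite signs, so a root lies in (0, 1); Newton's method refines it to λ ≈ 0.7721. Dividing out (λ - (0.7721)) leaves approximately λ^2 - 11.2279λ + 45.3309. For λ^2 - 11.2279λ + 45.3309 the discriminant is -55.258. It is negative, so the remaining roots are the complex-conjugate pair λ ≈ 5.614 ± 3.7168i. Their product equals the constant term, so |λ|^2 ≈ 45.3309 and |λ| ≈ 6.7328.
Thus the eigenvalues (to 4 decimals) are 0.7721 (modulus 0.7721); 5.614 ± 3.7168i (modulus 6.7328). The spectral radius is the largest modulus: r(A) ≈ 6.7328. (Cross-check: r(A) ≤ ||A||_2 ≈ 9.2937; equality holds whenever A is normal, though it can also hold for some non-normal A.)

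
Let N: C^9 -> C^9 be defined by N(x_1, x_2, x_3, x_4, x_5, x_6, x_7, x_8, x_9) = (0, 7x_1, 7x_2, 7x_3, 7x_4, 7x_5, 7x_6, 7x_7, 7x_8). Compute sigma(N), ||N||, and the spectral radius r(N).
sigma(N) = {0}; ||N|| = 7; r(N) = 0. (N is nilpotent with N^9 = 0.)

On C^9, N is a strictly lower-triangular matrix with 7 on the subdiagonal and zeros elsewhere, so its characteristic polynomial is lambda^9 and every eigenvalue is 0: sigma(N) = {0}. For the operator norm, N e_i = 7e_{i+1} for i = 1, ..., 8 and N e_9 = 0, so the singular values of N are 7 (with multiplicity 8) and 0; hence ||N|| = 7. The spectral radius r(N) = max|lambda| = 0. Note ||N|| > r(N) — characteristic of non-normal nilpotent operators. Indeed N^9 = 0.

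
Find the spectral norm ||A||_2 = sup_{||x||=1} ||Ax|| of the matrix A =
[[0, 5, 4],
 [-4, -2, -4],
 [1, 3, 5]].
||A||_2 ≈ 9.9105 (= sqrt(largest eigenvalue of A^T A))

||A||_2 = sigma_max(A) = sqrt(lambda_max(A^T A)). Form the symmetric matrix M = A^T A =
[[17, 11, 21],
 [11, 38, 43],
 [21, 43, 57]].
Its characteristic polynomial (trace, sum of principal 2x2 minors, determinant of M give the coefficients) is
  p(λ) = det(λ I - M) = λ^3 - 112λ^2 + 1370λ - 1600.
No integer candidate from the rational root theorem (±divisors of 1600) is a root, so the roots are irrational. The cubic discriminant is Δ = 8616834400 > 0, so there are three distinct real roots. p(1) = -341 and p(2) = 700 have opposite signs, so a root lies in (1, 2); Newton's method refines it to λ ≈ 1.3056. p(12) = 440 and p(13) = -521 have opposite signs, so a root lies in (12, 13); Newton's method refines it to λ ≈ 12.4772. p(98) = -1796 and p(99) = 6617 have opposite signs, so a root lies in (98, 99); Newton's method refines it to λ ≈ 98.2172. Check (Vieta): the three roots sum to 112, matching tr M = 112.
So the eigenvalues of A^T A are ≈ 1.3056, 12.4772, 98.2172 (all ≥ 0, as they must be for A^T A). The largest is λ_max ≈ 98.2172, hence ||A||_2 = sqrt(λ_max) ≈ 9.9105.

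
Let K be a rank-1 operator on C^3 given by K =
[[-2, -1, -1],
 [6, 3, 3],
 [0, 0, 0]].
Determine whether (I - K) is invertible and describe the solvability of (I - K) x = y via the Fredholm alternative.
(I - K) is singular (det(I - K) = 0, i.e. 1 ∈ sigma(K)). (I - K) x = y is solvable iff y ⊥ ker((I - K)^*) = span{(-2, -1, -1)}, i.e. iff -2y_1 - y_2 - y_3 = 0. When solvable, the solutions are x = y + c·(1, -3, 0), c arbitrary (ker(I - K) = span{(1, -3, 0)}, dimension 1).

K has rank 1, so it is an outer product K = u v^T: every row of K is a multiple of one row vector. Reading off the entries, u = (1, -3, 0) and v = (-2, -1, -1) (row i of K equals u_i·v^T). A rank-one matrix u v^T satisfies K u = u (v·u) and kills the (2)-dimensional subspace v^⊥, so its characteristic polynomial is lambda^2 (lambda - v·u) with v·u = tr K = 1. Hence the eigenvalues of I - K are 1 (multiplicity 2) and 1 - (1) = 0, so det(I - K) = 0. (Direct check: I - K =
[[3, 1, 1],
 [-6, -2, -3],
 [0, 0, 1]]
has determinant 0.) So 1 is an eigenvalue of K and (I - K) is not invertible. The finite-dimensional Fredholm alternative says: either (I - K) is invertible, or ker(I - K) ≠ {0} and then range(I - K) = ker((I - K)^*)^⊥, with dim ker(I - K) = dim ker((I - K)^*). We are in the second case, so we need both kernels. Kernel of I - K: (I - K) u = u - u (v·u) = u - u = 0, so ker(I - K) = span{u} = span{(1, -3, 0)} (it is exactly 1-dimensional because rank(I - K) = 2). Kernel of the adjoint: K is real, so (I - K)^* = I - K^T = I - v u^T, and (I - v u^T) v = v - v (u·v) = 0; hence ker((I - K)^*) = span{v} = span{(-2, -1, -1)}. Therefore (I - K) x = y is solvable iff <y, v> = 0, i.e. iff -2y_1 - y_2 - y_3 = 0. When this holds, K y = u (v·y) = 0, so (I - K) y = y and x = y is a particular solution; the full solution set is the line x = y + c·u = y + c·(1, -3, 0), c ∈ C.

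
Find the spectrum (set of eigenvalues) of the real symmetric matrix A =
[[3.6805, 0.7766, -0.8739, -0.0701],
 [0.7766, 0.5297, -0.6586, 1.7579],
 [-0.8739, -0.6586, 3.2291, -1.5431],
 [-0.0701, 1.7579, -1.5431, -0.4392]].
sigma(A) ≈ {-2, 1, 3, 5}

A is real symmetric, so its spectrum consists of real eigenvalues. Expanding the characteristic polynomial of the displayed matrix gives
  det(λ I - A) = p(λ) = λ^4 + (-7)λ^3 + (5)λ^2 + (30.9988)λ + (-30).
Solving p(λ) = 0 yields eigenvalues ≈ -2, 1, 3, 5. (A is shown rounded to 4 decimals, so these recover the underlying integer eigenvalues to within that precision.)
Verification: the trace of A = 7 equals the sum of eigenvalues 7, and det(A) ≈ -29.9990 matches the eigenvalue product -30.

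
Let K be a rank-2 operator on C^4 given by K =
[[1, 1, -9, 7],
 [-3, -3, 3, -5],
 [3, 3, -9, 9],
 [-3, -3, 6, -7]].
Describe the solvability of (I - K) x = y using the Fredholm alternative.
(I - K) is invertible (det(I - K) = 84 ≠ 0), so for every y in C^4 the equation (I - K) x = y has a unique solution.

K has rank 2 and factors as K = U V^T = u1 v1^T + u2 v2^T with u1 = (3, -1, 3, -2), v1 = (1, 1, -3, 3), u2 = (2, 2, 0, 1), v2 = (-1, -1, 0, -1) (multiplying out reproduces the displayed K). The nonzero eigenvalues of U V^T coincide with those of the 2 x 2 matrix G = V^T U = [[v1·u1, v1·u2], [v2·u1, v2·u2]] = [[-13, 7], [0, -5]], and by the Sylvester determinant identity det(I_4 - U V^T) = det(I_2 - V^T U) = det([[14, -7], [0, 6]]) = (14)(6) - (-7)(0) = 84. (Direct check: I - K =
[[0, -1, 9, -7],
 [3, 4, -3, 5],
 [-3, -3, 10, -9],
 [3, 3, -6, 8]]
has determinant 84.) The finite-dimensional Fredholm alternative says: either (I - K) is invertible, or ker(I - K) ≠ {0} and then range(I - K) = ker((I - K)^*)^⊥, with dim ker(I - K) = dim ker((I - K)^*). Since det(I - K) ≠ 0, 1 is not an eigenvalue of K and ker(I - K) = {0}, so we are in the first case: for every y there is a unique x = (I - K)^(-1) y. (Explicitly, by the Woodbury identity, (I - U V^T)^(-1) = I + U (I_2 - G)^(-1) V^T.)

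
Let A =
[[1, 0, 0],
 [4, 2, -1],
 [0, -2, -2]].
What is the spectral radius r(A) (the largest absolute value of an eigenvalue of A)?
r(A) = sqrt(24)/2 ≈ 2.4495

The eigenvalues of A are the roots of its characteristic polynomial. With M = A (coefficients from the trace, the sum of principal 2x2 minors, and det A):
  p(λ) = det(λ I - M) = λ^3 - λ^2 - 6λ + 6.
By the rational root theorem any rational root is an integer divisor of 6. Testing λ = 1: p(1) = 1 - 1 - 6 + 6 = 0, so λ = 1 is a root. Dividing out (λ - 1) leaves p(λ) = (λ - 1)(λ^2 - 6). For λ^2 - 6 the discriminant is 24. It is nonnegative but not a perfect square, so the roots are real and irrational: λ = ± sqrt(24)/2 ≈ 2.4495, -2.4495.
Thus the eigenvalues (to 4 decimals) are 2.4495 (modulus 2.4495); -2.4495 (modulus 2.4495); 1 (modulus 1). The spectral radius is the largest modulus: r(A) = sqrt(24)/2 ≈ 2.4495. (Cross-check: r(A) ≤ ||A||_2 ≈ 4.6952; equality holds whenever A is normal, though it can also hold for some non-normal A.)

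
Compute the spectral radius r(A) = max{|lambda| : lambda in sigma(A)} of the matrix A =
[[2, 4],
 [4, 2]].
r(A) = 6

The eigenvalues of A are the roots of its characteristic polynomial. With M = A (coefficients from the trace and determinant):
  p(λ) = det(λ I - M) = λ^2 - 4λ - 12.
For λ^2 - 4λ - 12 the discriminant is 64. It is a perfect square (8^2), so the roots are rational: λ = (4 ± 8)/2 = 6, -2.
Thus the eigenvalues (to 4 decimals) are 6 (modulus 6); -2 (modulus 2). The spectral radius is the largest modulus: r(A) = 6. (Cross-check: r(A) ≤ ||A||_2 ≈ 6; equality holds whenever A is normal, though it can also hold for some non-normal A.)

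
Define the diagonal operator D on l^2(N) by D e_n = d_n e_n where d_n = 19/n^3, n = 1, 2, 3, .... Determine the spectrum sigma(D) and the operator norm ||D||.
sigma(D) = {19/n^3 : n ≥ 1} ∪ {0}; ||D|| = 19

A bounded diagonal operator on l^2 with diagonal entries d_n has spectrum equal to the closure of {d_n : n ≥ 1}: every d_n is an eigenvalue (with eigenvector e_n), so {d_n} ⊂ sigma(D); the spectrum is closed, so its closure is too; and for lambda not in the closure, (D - lambda I) has bounded inverse (the diagonal entries 1/(d_n - lambda) are bounded). For our sequence d_n = 19/n^3, n = 1, 2, 3, ...:
  - {d_n} = {19/n^3 : n ≥ 1}; the only limit point is 0
  - closure = {19/n^3 : n ≥ 1} ∪ {0}
For the norm: a diagonal operator has ||D|| = sup_n |d_n|. Here d_n = 19/n^3 is positive and decreasing, so sup_n |d_n| = d_1 = 19. So ||D|| = 19.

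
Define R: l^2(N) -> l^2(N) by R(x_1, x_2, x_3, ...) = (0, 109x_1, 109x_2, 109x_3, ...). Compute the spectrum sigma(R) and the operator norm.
sigma(R) = closed disk {z in C : |z| ≤ 109}; ||R|| = 109

Note R = 109·U where U is the unit right shift (U x)_k = x_{k-1} (with x_0 := 0); so ||R|| = 109||U|| and sigma(R) = 109·sigma(U). ||R x||^2 = sum_{k≥1} |109x_k|^2 = 11881||x||^2, so ||R|| = 109 and sigma(R) ⊂ {|z| ≤ 109}. For any |lambda| < 109, the equation (R - lambda I) x = 0 forces x_1 = 0, then 109x_k = lambda x_{k+1} ⇒ x = 0, so R has no eigenvalues. But (R - lambda I) is not surjective for |lambda| < 109: solving (R - lambda I) x = e_1 would require x_n proportional to (lambda/109)^(-n), which is not in l^2. So every |lambda| < 109 lies in the residual spectrum. The boundary |lambda| = 109 is in the approximate point spectrum (the spectrum is closed). Hence sigma(R) is the closed disk of radius 109.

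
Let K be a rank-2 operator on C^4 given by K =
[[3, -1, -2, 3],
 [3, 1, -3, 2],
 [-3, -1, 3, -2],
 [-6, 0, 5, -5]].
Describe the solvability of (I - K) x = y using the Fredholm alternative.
(I - K) is invertible (det(I - K) = 1 ≠ 0), so for every y in C^4 the equation (I - K) x = y has a unique solution.

K has rank 2 and factors as K = U V^T = u1 v1^T + u2 v2^T with u1 = (-1, -1, 1, 2), v1 = (-3, 1, 2, -3), u2 = (0, 1, -1, -1), v2 = (0, 2, -1, -1) (multiplying out reproduces the displayed K). The nonzero eigenvalues of U V^T coincide with those of the 2 x 2 matrix G = V^T U = [[v1·u1, v1·u2], [v2·u1, v2·u2]] = [[-2, 2], [-5, 4]], and by the Sylvester determinant identity det(I_4 - U V^T) = det(I_2 - V^T U) = det([[3, -2], [5, -3]]) = (3)(-3) - (-2)(5) = 1. (Direct check: I - K =
[[-2, 1, 2, -3],
 [-3, 0, 3, -2],
 [3, 1, -2, 2],
 [6, 0, -5, 6]]
has determinant 1.) The finite-dimensional Fredholm alternative says: either (I - K) is invertible, or ker(I - K) ≠ {0} and then range(I - K) = ker((I - K)^*)^⊥, with dim ker(I - K) = dim ker((I - K)^*). Since det(I - K) ≠ 0, 1 is not an eigenvalue of K and ker(I - K) = {0}, so we are in the first case: for every y there is a unique x = (I - K)^(-1) y. (Explicitly, by the Woodbury identity, (I - U V^T)^(-1) = I + U (I_2 - G)^(-1) V^T.)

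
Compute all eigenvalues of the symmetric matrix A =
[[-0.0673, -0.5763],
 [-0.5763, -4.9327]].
sigma(A) ≈ {-5, 0}

A is real symmetric, so its spectrum consists of real eigenvalues. Expanding the characteristic polynomial of the displayed matrix gives
  det(λ I - A) = p(λ) = λ^2 + (5)λ + (0).
Solving p(λ) = 0 yields eigenvalues ≈ -5, 0. (A is shown rounded to 4 decimals, so these recover the underlying integer eigenvalues to within that precision.)
Verification: the trace of A = -5 equals the sum of eigenvalues -5, and det(A) ≈ -0.0002 matches the eigenvalue product 0.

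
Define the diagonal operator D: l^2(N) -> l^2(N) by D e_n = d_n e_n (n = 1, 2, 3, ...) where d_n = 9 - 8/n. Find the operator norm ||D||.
||D|| = 9

For a diagonal operator on l^2 with entries d_n, ||D|| = sup_n |d_n|. Here d_1 = 1, d_2 = 5, ..., and d_n = 9 - 8/n increases monotonically toward 9. All terms lie in [1, 9), so |d_n| = d_n and the supremum is the limit 9, which is not attained by any individual d_n. Hence ||D|| = 9.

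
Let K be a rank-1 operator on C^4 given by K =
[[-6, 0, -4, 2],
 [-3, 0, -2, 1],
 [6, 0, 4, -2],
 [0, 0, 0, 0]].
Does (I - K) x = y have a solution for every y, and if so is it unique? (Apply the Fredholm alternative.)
(I - K) is invertible (det(I - K) = 3 ≠ 0), so for every y in C^4 the equation (I - K) x = y has a unique solution.

K has rank 1, so it is an outer product K = u v^T: every row of K is a multiple of one row vector. Reading off the entries, u = (-2, -1, 2, 0) and v = (3, 0, 2, -1) (row i of K equals u_i·v^T). A rank-one matrix u v^T satisfies K u = u (v·u) and kills the (3)-dimensional subspace v^⊥, so its characteristic polynomial is lambda^3 (lambda - v·u) with v·u = tr K = -2. Hence the eigenvalues of I - K are 1 (multiplicity 3) and 1 - (-2) = 3, so det(I - K) = 3. (Direct check: I - K =
[[7, 0, 4, -2],
 [3, 1, 2, -1],
 [-6, 0, -3, 2],
 [0, 0, 0, 1]]
has determinant 3.) The finite-dimensional Fredholm alternative says: either (I - K) is invertible, or ker(I - K) ≠ {0} and then range(I - K) = ker((I - K)^*)^⊥, with dim ker(I - K) = dim ker((I - K)^*). Since det(I - K) ≠ 0, 1 is not an eigenvalue of K and ker(I - K) = {0}, so we are in the first case: for every y there is a unique x = (I - K)^(-1) y. Explicitly, by the Sherman–Morrison formula, (I - u v^T)^(-1) = I + u v^T/(1 - v·u), i.e. (I - K)^(-1) = I + K/(3).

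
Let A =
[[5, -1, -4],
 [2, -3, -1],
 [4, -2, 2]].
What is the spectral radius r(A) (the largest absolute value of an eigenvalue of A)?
r(A) ≈ 4.8384

The eigenvalues of A are the roots of its characteristic polynomial. With M = A (coefficients from the trace, the sum of principal 2x2 minors, and det A):
  p(λ) = det(λ I - M) = λ^3 - 4λ^2 + 5λ + 64.
No integer candidate from the rational root theorem (±divisors of 64) is a root, so the roots are irrational. The cubic discriminant is Δ = -117348 < 0, so there is one real root and a complex-conjugate pair. p(-3) = -14 and p(-2) = 30 have opposite signs, so a root lies in (-3, -2); Newton's method refines it to λ ≈ -2.7339. Dividing out (λ - (-2.7339)) leaves approximately λ^2 - 6.7339λ + 23.4098. For λ^2 - 6.7339λ + 23.4098 the discriminant is -48.2938. It is negative, so the remaining roots are the complex-conjugate pair λ ≈ 3.3669 ± 3.4747i. Their product equals the constant term, so |λ|^2 ≈ 23.4098 and |λ| ≈ 4.8384.
Thus the eigenvalues (to 4 decimals) are -2.7339 (modulus 2.7339); 3.3669 ± 3.4747i (modulus 4.8384). The spectral radius is the largest modulus: r(A) ≈ 4.8384. (Cross-check: r(A) ≤ ||A||_2 ≈ 7.6901; equality holds whenever A is normal, though it can also hold for some non-normal A.)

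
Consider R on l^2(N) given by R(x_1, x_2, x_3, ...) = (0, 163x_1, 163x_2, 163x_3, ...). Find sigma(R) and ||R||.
sigma(R) = closed disk {z in C : |z| ≤ 163}; ||R|| = 163

Note R = 163·U where U is the unit right shift (U x)_k = x_{k-1} (with x_0 := 0); so ||R|| = 163||U|| and sigma(R) = 163·sigma(U). ||R x||^2 = sum_{k≥1} |163x_k|^2 = 26569||x||^2, so ||R|| = 163 and sigma(R) ⊂ {|z| ≤ 163}. For any |lambda| < 163, the equation (R - lambda I) x = 0 forces x_1 = 0, then 163x_k = lambda x_{k+1} ⇒ x = 0, so R has no eigenvalues. But (R - lambda I) is not surjective for |lambda| < 163: solving (R - lambda I) x = e_1 would require x_n proportional to (lambda/163)^(-n), which is not in l^2. So every |lambda| < 163 lies in the residual spectrum. The boundary |lambda| = 163 is in the approximate point spectrum (the spectrum is closed). Hence sigma(R) is the closed disk of radius 163.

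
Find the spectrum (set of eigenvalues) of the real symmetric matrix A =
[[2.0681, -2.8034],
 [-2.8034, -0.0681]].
sigma(A) ≈ {-2, 4}

A is real symmetric, so its spectrum consists of real eigenvalues. Expanding the characteristic polynomial of the displayed matrix gives
  det(λ I - A) = p(λ) = λ^2 + (-2)λ + (-8).
Solving p(λ) = 0 yields eigenvalues ≈ -2, 4. (A is shown rounded to 4 decimals, so these recover the underlying integer eigenvalues to within that precision.)
Verification: the trace of A = 2 equals the sum of eigenvalues 2, and det(A) ≈ -7.9999 matches the eigenvalue product -8.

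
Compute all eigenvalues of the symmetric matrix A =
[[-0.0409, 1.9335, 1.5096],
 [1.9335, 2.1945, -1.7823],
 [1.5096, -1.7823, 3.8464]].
sigma(A) ≈ {-2, 3, 5}

A is real symmetric, so its spectrum consists of real eigenvalues. Expanding the characteristic polynomial of the displayed matrix gives
  det(λ I - A) = p(λ) = λ^3 + (-6)λ^2 + (-1)λ + (30).
Solving p(λ) = 0 yields eigenvalues ≈ -2, 3, 5. (A is shown rounded to 4 decimals, so these recover the underlying integer eigenvalues to within that precision.)
Verification: the trace of A = 6 equals the sum of eigenvalues 6, and det(A) ≈ -30.0002 matches the eigenvalue product -30.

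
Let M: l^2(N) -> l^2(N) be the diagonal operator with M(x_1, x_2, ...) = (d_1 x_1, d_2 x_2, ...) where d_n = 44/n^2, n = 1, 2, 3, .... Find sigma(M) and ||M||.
sigma(M) = {44/n^2 : n ≥ 1} ∪ {0}; ||M|| = 44

A bounded diagonal operator on l^2 with diagonal entries d_n has spectrum equal to the closure of {d_n : n ≥ 1}: every d_n is an eigenvalue (with eigenvector e_n), so {d_n} ⊂ sigma(M); the spectrum is closed, so its closure is too; and for lambda not in the closure, (M - lambda I) has bounded inverse (the diagonal entries 1/(d_n - lambda) are bounded). For our sequence d_n = 44/n^2, n = 1, 2, 3, ...:
  - {d_n} = {44/n^2 : n ≥ 1}; the only limit point is 0
  - closure = {44/n^2 : n ≥ 1} ∪ {0}
For the norm: a diagonal operator has ||M|| = sup_n |d_n|. Here d_n = 44/n^2 is positive and decreasing, so sup_n |d_n| = d_1 = 44. So ||M|| = 44.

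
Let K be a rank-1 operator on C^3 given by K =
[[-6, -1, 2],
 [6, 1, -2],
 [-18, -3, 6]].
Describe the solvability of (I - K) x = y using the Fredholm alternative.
(I - K) is singular (det(I - K) = 0, i.e. 1 ∈ sigma(K)). (I - K) x = y is solvable iff y ⊥ ker((I - K)^*) = span{(-6, -1, 2)}, i.e. iff -6y_1 - y_2 + 2y_3 = 0. When solvable, the solutions are x = y + c·(1, -1, 3), c arbitrary (ker(I - K) = span{(1, -1, 3)}, dimension 1).

K has rank 1, so it is an outer product K = u v^T: every row of K is a multiple of one row vector. Reading off the entries, u = (1, -1, 3) and v = (-6, -1, 2) (row i of K equals u_i·v^T). A rank-one matrix u v^T satisfies K u = u (v·u) and kills the (2)-dimensional subspace v^⊥, so its characteristic polynomial is lambda^2 (lambda - v·u) with v·u = tr K = 1. Hence the eigenvalues of I - K are 1 (multiplicity 2) and 1 - (1) = 0, so det(I - K) = 0. (Direct check: I - K =
[[7, 1, -2],
 [-6, 0, 2],
 [18, 3, -5]]
has determinant 0.) So 1 is an eigenvalue of K and (I - K) is not invertible. The finite-dimensional Fredholm alternative says: either (I - K) is invertible, or ker(I - K) ≠ {0} and then range(I - K) = ker((I - K)^*)^⊥, with dim ker(I - K) = dim ker((I - K)^*). We are in the second case, so we need both kernels. Kernel of I - K: (I - K) u = u - u (v·u) = u - u = 0, so ker(I - K) = span{u} = span{(1, -1, 3)} (it is exactly 1-dimensional because rank(I - K) = 2). Kernel of the adjoint: K is real, so (I - K)^* = I - K^T = I - v u^T, and (I - v u^T) v = v - v (u·v) = 0; hence ker((I - K)^*) = span{v} = span{(-6, -1, 2)}. Therefore (I - K) x = y is solvable iff <y, v> = 0, i.e. iff -6y_1 - y_2 + 2y_3 = 0. When this holds, K y = u (v·y) = 0, so (I - K) y = y and x = y is a particular solution; the full solution set is the line x = y + c·u = y + c·(1, -1, 3), c ∈ C.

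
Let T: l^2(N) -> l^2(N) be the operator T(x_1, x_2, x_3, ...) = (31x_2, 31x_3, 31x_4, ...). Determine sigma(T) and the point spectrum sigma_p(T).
sigma(T) = closed disk {z in C : |z| ≤ 31}; sigma_p(T) = open disk {z in C : |z| < 31}

Note T = 31·V where V is the unit left shift (V x)_k = x_{k+1}; so sigma(T) = 31·sigma(V) and ||T|| = 31||V||. ||T x||^2 = 961sum_{k≥2} |x_k|^2 ≤ 961||x||^2, with equality on {x : x_1 = 0}, so ||T|| = 31. For any lambda with |lambda| < 31, set r = lambda/31 (|r| < 1); the vector x = (1, r, r^2, ...) is in l^2 and satisfies T x = 31(r, r^2, ...) = lambda x, so lambda is an eigenvalue. On the boundary |lambda| = 31 the geometric series diverges, so no l^2 eigenvector exists, but these lambda lie in the approximate point spectrum. Hence sigma(T) is the closed disk of radius 31 and sigma_p(T) is the open disk.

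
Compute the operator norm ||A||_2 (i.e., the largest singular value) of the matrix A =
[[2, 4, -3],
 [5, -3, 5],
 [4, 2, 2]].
||A||_2 ≈ 8.6015 (= sqrt(largest eigenvalue of A^T A))

||A||_2 = sigma_max(A) = sqrt(lambda_max(A^T A)). Form the symmetric matrix M = A^T A =
[[45, 1, 27],
 [1, 29, -23],
 [27, -23, 38]].
Its characteristic polynomial (trace, sum of principal 2x2 minors, determinant of M give the coefficients) is
  p(λ) = det(λ I - M) = λ^3 - 112λ^2 + 2858λ - 3364.
No integer candidate from the rational root theorem (±divisors of 3364) is a root, so the roots are irrational. The cubic discriminant is Δ = 9255194800 > 0, so there are three distinct real roots. p(1) = -617 and p(2) = 1912 have opposite signs, so a root lies in (1, 2); Newton's method refines it to λ ≈ 1.2363. p(36) = 1028 and p(37) = -293 have opposite signs, so a root lies in (36, 37); Newton's method refines it to λ ≈ 36.7785. p(73) = -2561 and p(74) = 40 have opposite signs, so a root lies in (73, 74); Newton's method refines it to λ ≈ 73.9852. Check (Vieta): the three roots sum to 112, matching tr M = 112.
So the eigenvalues of A^T A are ≈ 1.2363, 36.7785, 73.9852 (all ≥ 0, as they must be for A^T A). The largest is λ_max ≈ 73.9852, hence ||A||_2 = sqrt(λ_max) ≈ 8.6015.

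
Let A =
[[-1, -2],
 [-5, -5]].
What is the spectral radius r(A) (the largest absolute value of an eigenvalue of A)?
r(A) = (6 + sqrt(56))/2 ≈ 6.7417

The eigenvalues of A are the roots of its characteristic polynomial. With M = A (coefficients from the trace and determinant):
  p(λ) = det(λ I - M) = λ^2 + 6λ - 5.
For λ^2 + 6λ - 5 the discriminant is 56. It is nonnegative but not a perfect square, so the roots are real and irrational: λ = (-6 ± sqrt(56))/2 ≈ 0.7417, -6.7417.
Thus the eigenvalues (to 4 decimals) are 0.7417 (modulus 0.7417); -6.7417 (modulus 6.7417). The spectral radius is the largest modulus: r(A) = (6 + sqrt(56))/2 ≈ 6.7417. (Cross-check: r(A) ≤ ||A||_2 ≈ 7.3852; equality holds whenever A is normal, though it can also hold for some non-normal A.)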